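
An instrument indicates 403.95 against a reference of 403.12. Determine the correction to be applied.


Correction = standard - reading
= 403.12 - 403.95
= -0.8300

-0.8300


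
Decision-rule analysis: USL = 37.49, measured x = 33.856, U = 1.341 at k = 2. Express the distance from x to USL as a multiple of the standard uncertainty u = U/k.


u = U / k = 1.341 / 2 = 0.6705
margin = |USL - x| = |37.49 - 33.856| = 3.634
z = margin / u = 3.634 / 0.6705
z = 5.4198

5.4198


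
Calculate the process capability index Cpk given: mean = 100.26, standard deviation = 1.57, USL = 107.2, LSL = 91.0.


Cpu = (USL - mean) / (3*sigma) = (107.2 - 100.26) / (3*1.57) = 1.4735
Cpl = (mean - LSL) / (3*sigma) = (100.26 - 91.0) / (3*1.57) = 1.9660
Cpk = min(Cpu, Cpl) = 1.4735

1.4735


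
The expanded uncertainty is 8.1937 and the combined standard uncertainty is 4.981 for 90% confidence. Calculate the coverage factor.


k = U / uc
k = 8.1937 / 4.981
k = 1.645

1.645


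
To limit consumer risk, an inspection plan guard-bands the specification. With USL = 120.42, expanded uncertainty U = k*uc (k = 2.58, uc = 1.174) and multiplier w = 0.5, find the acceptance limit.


U = k * uc = 2.58 * 1.174 = 3.02892
guard band g = w * U = 0.5 * 3.02892 = 1.51446
AL = USL - g = 120.42 - 1.51446
AL = 118.9055

118.9055


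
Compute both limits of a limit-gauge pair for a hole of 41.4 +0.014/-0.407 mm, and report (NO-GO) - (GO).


GO = nominal - lower_tol (smallest hole = maximum material condition)
GO = 41.4 - 0.407 = 40.993
NO-GO = nominal + upper_tol (largest hole = least material condition)
NO-GO = 41.4 + 0.014 = 41.414
spread = NO-GO - GO = 41.414 - 40.993 = 0.4210

0.4210


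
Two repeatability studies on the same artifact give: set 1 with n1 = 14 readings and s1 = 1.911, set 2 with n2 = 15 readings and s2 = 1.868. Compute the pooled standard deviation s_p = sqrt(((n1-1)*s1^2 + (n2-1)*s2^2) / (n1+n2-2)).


s_p = sqrt(((n1-1)*s1^2 + (n2-1)*s2^2) / (n1+n2-2))
numerator = (14-1)*1.911^2 + (15-1)*1.868^2 = 47.474973 + 48.851936 = 96.326909
denominator = 14 + 15 - 2 = 27
s_p^2 = 96.326909 / 27 = 3.5676633
s_p = sqrt(3.5676633) = 1.8888

1.8888


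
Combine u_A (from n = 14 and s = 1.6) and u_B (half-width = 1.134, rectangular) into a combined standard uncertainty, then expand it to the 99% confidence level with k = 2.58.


u_A = s / sqrt(n) = 1.6 / sqrt(14) = 0.42761799
u_B = half_width / sqrt(3) = 1.134 / sqrt(3) = 0.65471521
uc = sqrt(u_A^2 + u_B^2) = sqrt(0.42761799^2 + 0.65471521^2) = 0.78199051
U = k * uc = 2.58 * 0.78199051
U = 2.0175

2.0175


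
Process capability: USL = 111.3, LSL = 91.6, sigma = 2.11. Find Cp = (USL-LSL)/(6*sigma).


Cp = (USL - LSL) / (6 * sigma)
= (111.3 - 91.6) / (6 * 2.11)
= 19.7000 / 12.6600
= 1.5561

1.5561


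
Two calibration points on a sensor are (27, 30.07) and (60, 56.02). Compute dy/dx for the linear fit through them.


slope = (y2 - y1) / (x2 - x1)
= (56.02 - 30.07) / (60 - 27)
= 25.9500 / 33
= 0.7864

0.7864


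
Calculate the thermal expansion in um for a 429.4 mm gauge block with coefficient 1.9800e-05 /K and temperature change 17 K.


dL = L * alpha * dT
= 429.4 * 1.9800e-05 * 17
= 0.1445360 mm
dL_um = 0.1445360 * 1000 = 144.5360 um

144.5360


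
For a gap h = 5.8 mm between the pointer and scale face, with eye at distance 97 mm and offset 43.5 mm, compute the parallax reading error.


error = h * offset / d
= 5.8 * 43.5 / 97
= 2.6010

2.6010


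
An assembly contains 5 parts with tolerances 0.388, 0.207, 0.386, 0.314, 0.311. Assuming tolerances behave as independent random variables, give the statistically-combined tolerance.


RSS = sqrt(0.388^2 + 0.207^2 + 0.386^2 + 0.314^2 + 0.311^2)
= sqrt(0.537706)
= 0.7333

0.7333


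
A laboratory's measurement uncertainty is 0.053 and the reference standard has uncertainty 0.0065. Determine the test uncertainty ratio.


TUR = u_lab / u_ref
= 0.053 / 0.0065
= 8.1538

8.1538


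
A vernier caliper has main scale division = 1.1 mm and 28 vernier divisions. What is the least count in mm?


LC = MSD / n_div
= 1.1 / 28
= 0.0393

0.0393


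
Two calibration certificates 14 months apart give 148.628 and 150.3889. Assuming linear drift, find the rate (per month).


rate = (v2 - v1) / months
= (150.3889 - 148.628) / 14
= 1.7609 / 14
= 0.1258

0.1258


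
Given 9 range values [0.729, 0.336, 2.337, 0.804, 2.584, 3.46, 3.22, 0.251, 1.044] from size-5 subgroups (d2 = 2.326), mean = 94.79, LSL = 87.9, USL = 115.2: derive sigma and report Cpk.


R_bar = (0.729 + 0.336 + 2.337 + 0.804 + 2.584 + 3.46 + 3.22 + 0.251 + 1.044) / 9 = 1.6405556
sigma = R_bar / d2 = 1.6405556 / 2.326 = 0.70531195
Cp = (USL - LSL)/(6*sigma) = (115.2 - 87.9)/(6*0.70531195) = 6.4510
Cpu = (115.2 - 94.79)/(3*0.70531195) = 9.6459
Cpl = (94.79 - 87.9)/(3*0.70531195) = 3.2562
Cpk = min(Cpu, Cpl) = 3.2562

3.2562


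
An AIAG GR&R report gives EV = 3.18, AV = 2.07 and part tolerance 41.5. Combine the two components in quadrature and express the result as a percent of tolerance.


GRR = sqrt(EV^2 + AV^2) = sqrt(3.18^2 + 2.07^2) = 3.7943774
%GRR = GRR / tol * 100 = 3.7943774 / 41.5 * 100
%GRR = 9.1431

9.1431


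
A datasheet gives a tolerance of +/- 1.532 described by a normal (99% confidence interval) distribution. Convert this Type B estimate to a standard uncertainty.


u_B = half_width / 2.576
u_B = 1.532 / 2.576
u_B = 0.5947

0.5947


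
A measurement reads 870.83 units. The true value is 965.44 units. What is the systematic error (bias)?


Systematic error = measured - true
= 870.83 - 965.44
= -94.6100

-94.6100


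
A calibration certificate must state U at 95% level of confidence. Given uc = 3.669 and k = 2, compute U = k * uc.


U = k * uc
U = 2 * 3.669
U = 7.3380

7.3380


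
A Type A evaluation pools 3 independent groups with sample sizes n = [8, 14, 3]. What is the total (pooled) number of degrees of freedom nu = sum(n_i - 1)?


nu = sum_i (n_i - 1)
nu = ((8 - 1) + (14 - 1) + (3 - 1))
nu = 7 + 13 + 2
nu = 22

22


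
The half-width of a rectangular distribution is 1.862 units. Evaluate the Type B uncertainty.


u_B = half_width / sqrt(3)
u_B = 1.862 / 1.7320508
u_B = 1.0750

1.0750


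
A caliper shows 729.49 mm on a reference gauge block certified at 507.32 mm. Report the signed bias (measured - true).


Systematic error = measured - true
= 729.49 - 507.32
= 222.1700

222.1700


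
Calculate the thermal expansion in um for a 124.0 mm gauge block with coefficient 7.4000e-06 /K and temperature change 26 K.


dL = L * alpha * dT
= 124.0 * 7.4000e-06 * 26
= 0.0238576 mm
dL_um = 0.0238576 * 1000 = 23.8576 um

23.8576


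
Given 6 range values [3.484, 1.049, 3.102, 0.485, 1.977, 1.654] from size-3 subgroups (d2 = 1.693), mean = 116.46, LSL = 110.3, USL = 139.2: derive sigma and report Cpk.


R_bar = (3.484 + 1.049 + 3.102 + 0.485 + 1.977 + 1.654) / 6 = 1.9585
sigma = R_bar / d2 = 1.9585 / 1.693 = 1.1568222
Cp = (USL - LSL)/(6*sigma) = (139.2 - 110.3)/(6*1.1568222) = 4.1637
Cpu = (139.2 - 116.46)/(3*1.1568222) = 6.5524
Cpl = (116.46 - 110.3)/(3*1.1568222) = 1.7750
Cpk = min(Cpu, Cpl) = 1.7750

1.7750


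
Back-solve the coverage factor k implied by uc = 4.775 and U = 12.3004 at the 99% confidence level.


k = U / uc
k = 12.3004 / 4.775
k = 2.576

2.576


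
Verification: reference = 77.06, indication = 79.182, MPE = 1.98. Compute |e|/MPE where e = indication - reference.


e = indication - reference = 79.182 - 77.06 = 2.1220
|e| = 2.1220
ratio = |e| / MPE = 2.1220 / 1.98
ratio = 1.0717

1.0717


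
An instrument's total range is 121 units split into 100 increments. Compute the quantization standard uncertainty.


resolution = range / divisions
resolution = 121 / 100 = 1.21
u_res = resolution / (2*sqrt(3))
u_res = 1.21 / 3.4641016
u_res = 0.3493

0.3493


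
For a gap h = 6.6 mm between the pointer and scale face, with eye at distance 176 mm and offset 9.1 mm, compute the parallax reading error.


error = h * offset / d
= 6.6 * 9.1 / 176
= 0.3412

0.3412


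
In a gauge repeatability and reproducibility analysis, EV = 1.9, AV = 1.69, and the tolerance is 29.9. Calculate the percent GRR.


GRR = sqrt(EV^2 + AV^2) = sqrt(1.9^2 + 1.69^2) = 2.5428527
%GRR = GRR / tol * 100 = 2.5428527 / 29.9 * 100
%GRR = 8.5045

8.5045


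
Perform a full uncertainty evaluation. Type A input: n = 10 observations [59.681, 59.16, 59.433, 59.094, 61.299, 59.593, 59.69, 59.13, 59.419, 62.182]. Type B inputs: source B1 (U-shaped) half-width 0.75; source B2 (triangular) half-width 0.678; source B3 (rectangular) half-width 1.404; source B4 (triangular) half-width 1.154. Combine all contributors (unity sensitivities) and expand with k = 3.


mean = (59.681 + 59.16 + 59.433 + 59.094 + 61.299 + 59.593 + 59.69 + 59.13 + 59.419 + 62.182) / 10 = 59.8681
s = sqrt(sum((x - mean)^2)/(n-1)) = 1.0317431
u_A = s / sqrt(n) = 1.0317431 / sqrt(10) = 0.32626582
u_B1 = 0.75 / sqrt(2) = 0.53033009
u_B2 = 0.678 / sqrt(6) = 0.27679234
u_B3 = 1.404 / sqrt(3) = 0.81059978
u_B4 = 1.154 / sqrt(6) = 0.47111853
uc = sqrt(0.32626582^2 + 0.53033009^2 + 0.27679234^2 + 0.81059978^2 + 0.47111853^2) = 1.1590246
U = k * uc = 3 * 1.1590246
U = 3.4771

3.4771


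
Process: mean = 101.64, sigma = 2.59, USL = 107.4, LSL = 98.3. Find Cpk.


Cpu = (USL - mean) / (3*sigma) = (107.4 - 101.64) / (3*2.59) = 0.7413
Cpl = (mean - LSL) / (3*sigma) = (101.64 - 98.3) / (3*2.59) = 0.4299
Cpk = min(Cpu, Cpl) = 0.4299

0.4299


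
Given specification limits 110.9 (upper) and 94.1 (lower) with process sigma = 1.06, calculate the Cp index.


Cp = (USL - LSL) / (6 * sigma)
= (110.9 - 94.1) / (6 * 1.06)
= 16.8000 / 6.3600
= 2.6415

2.6415


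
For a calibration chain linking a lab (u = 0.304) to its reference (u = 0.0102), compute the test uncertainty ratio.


TUR = u_lab / u_ref
= 0.304 / 0.0102
= 29.8039

29.8039


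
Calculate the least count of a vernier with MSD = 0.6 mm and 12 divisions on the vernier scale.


LC = MSD / n_div
= 0.6 / 12
= 0.0500

0.0500


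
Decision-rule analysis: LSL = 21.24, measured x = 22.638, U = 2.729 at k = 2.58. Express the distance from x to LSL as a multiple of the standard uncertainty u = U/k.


u = U / k = 2.729 / 2.58 = 1.0577519
margin = |LSL - x| = |21.24 - 22.638| = 1.398
z = margin / u = 1.398 / 1.0577519
z = 1.3217

1.3217


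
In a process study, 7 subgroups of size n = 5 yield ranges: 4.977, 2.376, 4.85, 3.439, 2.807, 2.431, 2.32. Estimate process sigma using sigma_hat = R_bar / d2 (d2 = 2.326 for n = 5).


R_bar = (4.977 + 2.376 + 4.85 + 3.439 + 2.807 + 2.431 + 2.32) / 7
R_bar = 23.2 / 7 = 3.3142857
sigma_hat = R_bar / d2 = 3.3142857 / 2.326 = 1.4249

1.4249


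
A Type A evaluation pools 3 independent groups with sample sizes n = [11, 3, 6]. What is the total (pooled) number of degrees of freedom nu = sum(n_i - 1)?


nu = sum_i (n_i - 1)
nu = ((11 - 1) + (3 - 1) + (6 - 1))
nu = 10 + 2 + 5
nu = 17

17


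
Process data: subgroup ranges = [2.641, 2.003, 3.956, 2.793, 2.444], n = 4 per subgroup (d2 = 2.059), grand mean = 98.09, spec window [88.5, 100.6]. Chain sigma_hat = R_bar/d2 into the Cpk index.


R_bar = (2.641 + 2.003 + 3.956 + 2.793 + 2.444) / 5 = 2.7674
sigma = R_bar / d2 = 2.7674 / 2.059 = 1.3440505
Cp = (USL - LSL)/(6*sigma) = (100.6 - 88.5)/(6*1.3440505) = 1.5004
Cpu = (100.6 - 98.09)/(3*1.3440505) = 0.6225
Cpl = (98.09 - 88.5)/(3*1.3440505) = 2.3784
Cpk = min(Cpu, Cpl) = 0.6225

0.6225


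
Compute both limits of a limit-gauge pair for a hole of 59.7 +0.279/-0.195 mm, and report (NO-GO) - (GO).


GO = nominal - lower_tol (smallest hole = maximum material condition)
GO = 59.7 - 0.195 = 59.505
NO-GO = nominal + upper_tol (largest hole = least material condition)
NO-GO = 59.7 + 0.279 = 59.979
spread = NO-GO - GO = 59.979 - 59.505 = 0.4740

0.4740


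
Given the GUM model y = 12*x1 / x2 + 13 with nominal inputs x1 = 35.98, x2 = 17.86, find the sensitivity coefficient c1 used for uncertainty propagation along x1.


y = 12*x1 / x2 + 13
dy/dx1 = 12/x2
Evaluate at x2 = 17.86: c1 = 12 / 17.86
c1 = 0.6719

0.6719


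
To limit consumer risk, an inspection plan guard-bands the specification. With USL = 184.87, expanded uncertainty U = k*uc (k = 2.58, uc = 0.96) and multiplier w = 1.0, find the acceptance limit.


U = k * uc = 2.58 * 0.96 = 2.4768
guard band g = w * U = 1.0 * 2.4768 = 2.4768
AL = USL - g = 184.87 - 2.4768
AL = 182.3932

182.3932


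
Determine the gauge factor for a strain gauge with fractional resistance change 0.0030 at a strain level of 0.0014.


GF = (dR/R) / epsilon
= 0.0030 / 0.0014
= 2.1429

2.1429


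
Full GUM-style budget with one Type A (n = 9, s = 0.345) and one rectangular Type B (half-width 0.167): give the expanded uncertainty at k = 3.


u_A = s / sqrt(n) = 0.345 / sqrt(9) = 0.115
u_B = half_width / sqrt(3) = 0.167 / sqrt(3) = 0.096417495
uc = sqrt(u_A^2 + u_B^2) = sqrt(0.115^2 + 0.096417495^2) = 0.15007109
U = k * uc = 3 * 0.15007109
U = 0.4502

0.4502


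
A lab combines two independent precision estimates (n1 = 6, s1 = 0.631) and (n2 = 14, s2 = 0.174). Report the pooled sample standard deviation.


s_p = sqrt(((n1-1)*s1^2 + (n2-1)*s2^2) / (n1+n2-2))
numerator = (6-1)*0.631^2 + (14-1)*0.174^2 = 1.990805 + 0.393588 = 2.384393
denominator = 6 + 14 - 2 = 18
s_p^2 = 2.384393 / 18 = 0.13246628
s_p = sqrt(0.13246628) = 0.3640

0.3640


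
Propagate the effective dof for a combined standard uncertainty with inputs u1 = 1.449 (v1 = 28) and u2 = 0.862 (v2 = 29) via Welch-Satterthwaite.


uc = sqrt(u1^2 + u2^2) = sqrt(1.449^2 + 0.862^2) = 1.6860145
v_eff = uc^4 / (u1^4/v1 + u2^4/v2)
= 1.6860145^4 / (1.449^4/28 + 0.862^4/29)
= 8.08063 / 0.17647858
v_eff = 45.7882

45.7882


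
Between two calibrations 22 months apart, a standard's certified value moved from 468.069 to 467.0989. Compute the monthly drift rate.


rate = (v2 - v1) / months
= (467.0989 - 468.069) / 22
= -0.9701 / 22
= -0.0441

-0.0441


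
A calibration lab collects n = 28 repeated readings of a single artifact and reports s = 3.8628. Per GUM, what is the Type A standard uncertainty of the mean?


u_A = s / sqrt(n)
u_A = 3.8628 / sqrt(28)
u_A = 3.8628 / 5.2915026
u_A = 0.7300

0.7300


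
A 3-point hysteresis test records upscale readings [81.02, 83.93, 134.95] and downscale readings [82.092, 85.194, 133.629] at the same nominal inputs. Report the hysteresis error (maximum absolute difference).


|81.02 - 82.092| = 1.0720
|83.93 - 85.194| = 1.2640
|134.95 - 133.629| = 1.3210
hysteresis = max(diffs) = 1.3210

1.3210


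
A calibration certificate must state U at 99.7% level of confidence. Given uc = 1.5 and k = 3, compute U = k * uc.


U = k * uc
U = 3 * 1.5
U = 4.5000

4.5000


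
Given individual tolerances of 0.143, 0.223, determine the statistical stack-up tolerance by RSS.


RSS = sqrt(0.143^2 + 0.223^2)
= sqrt(0.070178)
= 0.2649

0.2649


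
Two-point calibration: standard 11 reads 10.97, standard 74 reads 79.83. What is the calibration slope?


slope = (y2 - y1) / (x2 - x1)
= (79.83 - 10.97) / (74 - 11)
= 68.8600 / 63
= 1.0930

1.0930


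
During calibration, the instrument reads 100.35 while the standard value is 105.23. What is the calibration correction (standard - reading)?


Correction = standard - reading
= 105.23 - 100.35
= 4.8800

4.8800


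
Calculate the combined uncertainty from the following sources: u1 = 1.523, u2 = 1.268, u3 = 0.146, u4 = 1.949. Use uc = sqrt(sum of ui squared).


uc = sqrt(1.523^2 + 1.268^2 + 0.146^2 + 1.949^2)
uc = sqrt(7.74727)
uc = 2.7834

2.7834


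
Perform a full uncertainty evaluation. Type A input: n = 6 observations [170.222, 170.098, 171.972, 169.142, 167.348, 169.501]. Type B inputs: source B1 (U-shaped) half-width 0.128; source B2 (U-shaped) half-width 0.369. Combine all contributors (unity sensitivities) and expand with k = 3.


mean = (170.222 + 170.098 + 171.972 + 169.142 + 167.348 + 169.501) / 6 = 169.7138333
s = sqrt(sum((x - mean)^2)/(n-1)) = 1.5148989
u_A = s / sqrt(n) = 1.5148989 / sqrt(6) = 0.61845489
u_B1 = 0.128 / sqrt(2) = 0.090509668
u_B2 = 0.369 / sqrt(2) = 0.2609224
uc = sqrt(0.61845489^2 + 0.090509668^2 + 0.2609224^2) = 0.67731747
U = k * uc = 3 * 0.67731747
U = 2.0320

2.0320


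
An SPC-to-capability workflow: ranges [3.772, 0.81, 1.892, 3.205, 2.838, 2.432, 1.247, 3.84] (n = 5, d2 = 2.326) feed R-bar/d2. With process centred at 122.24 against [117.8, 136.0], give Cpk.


R_bar = (3.772 + 0.81 + 1.892 + 3.205 + 2.838 + 2.432 + 1.247 + 3.84) / 8 = 2.5045
sigma = R_bar / d2 = 2.5045 / 2.326 = 1.0767412
Cp = (USL - LSL)/(6*sigma) = (136.0 - 117.8)/(6*1.0767412) = 2.8171
Cpu = (136.0 - 122.24)/(3*1.0767412) = 4.2598
Cpl = (122.24 - 117.8)/(3*1.0767412) = 1.3745
Cpk = min(Cpu, Cpl) = 1.3745

1.3745


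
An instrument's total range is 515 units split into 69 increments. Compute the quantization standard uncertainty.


resolution = range / divisions
resolution = 515 / 69 = 7.4637681
u_res = resolution / (2*sqrt(3))
u_res = 7.4637681 / 3.4641016
u_res = 2.1546

2.1546


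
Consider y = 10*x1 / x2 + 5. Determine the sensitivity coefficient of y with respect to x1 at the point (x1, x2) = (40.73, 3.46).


y = 10*x1 / x2 + 5
dy/dx1 = 10/x2
Evaluate at x2 = 3.46: c1 = 10 / 3.46
c1 = 2.8902

2.8902


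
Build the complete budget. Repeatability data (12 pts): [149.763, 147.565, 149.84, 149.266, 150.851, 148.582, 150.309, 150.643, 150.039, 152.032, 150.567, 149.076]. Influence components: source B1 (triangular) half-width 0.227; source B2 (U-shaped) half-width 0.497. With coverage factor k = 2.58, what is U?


mean = (149.763 + 147.565 + 149.84 + 149.266 + 150.851 + 148.582 + 150.309 + 150.643 + 150.039 + 152.032 + 150.567 + 149.076) / 12 = 149.87775
s = sqrt(sum((x - mean)^2)/(n-1)) = 1.1646332
u_A = s / sqrt(n) = 1.1646332 / sqrt(12) = 0.33620065
u_B1 = 0.227 / sqrt(6) = 0.092672362
u_B2 = 0.497 / sqrt(2) = 0.35143207
uc = sqrt(0.33620065^2 + 0.092672362^2 + 0.35143207^2) = 0.49509953
U = k * uc = 2.58 * 0.49509953
U = 1.2774

1.2774


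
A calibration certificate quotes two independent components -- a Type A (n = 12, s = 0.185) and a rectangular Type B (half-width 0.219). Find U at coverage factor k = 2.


u_A = s / sqrt(n) = 0.185 / sqrt(12) = 0.0534049
u_B = half_width / sqrt(3) = 0.219 / sqrt(3) = 0.12643971
uc = sqrt(u_A^2 + u_B^2) = sqrt(0.0534049^2 + 0.12643971^2) = 0.13725554
U = k * uc = 2 * 0.13725554
U = 0.2745

0.2745


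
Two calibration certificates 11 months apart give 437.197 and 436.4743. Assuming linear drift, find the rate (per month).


rate = (v2 - v1) / months
= (436.4743 - 437.197) / 11
= -0.7227 / 11
= -0.0657

-0.0657


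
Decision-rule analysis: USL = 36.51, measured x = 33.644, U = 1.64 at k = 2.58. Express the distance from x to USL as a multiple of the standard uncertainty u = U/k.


u = U / k = 1.64 / 2.58 = 0.63565891
margin = |USL - x| = |36.51 - 33.644| = 2.866
z = margin / u = 2.866 / 0.63565891
z = 4.5087

4.5087


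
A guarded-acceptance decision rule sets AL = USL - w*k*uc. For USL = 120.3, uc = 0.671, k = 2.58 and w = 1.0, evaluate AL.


U = k * uc = 2.58 * 0.671 = 1.73118
guard band g = w * U = 1.0 * 1.73118 = 1.73118
AL = USL - g = 120.3 - 1.73118
AL = 118.5688

118.5688


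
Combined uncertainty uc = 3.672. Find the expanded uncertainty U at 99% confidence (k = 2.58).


U = k * uc
U = 2.58 * 3.672
U = 9.4738

9.4738


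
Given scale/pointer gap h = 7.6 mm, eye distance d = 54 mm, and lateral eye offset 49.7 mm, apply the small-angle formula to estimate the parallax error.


error = h * offset / d
= 7.6 * 49.7 / 54
= 6.9948

6.9948


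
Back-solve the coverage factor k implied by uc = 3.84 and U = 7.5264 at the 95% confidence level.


k = U / uc
k = 7.5264 / 3.84
k = 1.96

1.96


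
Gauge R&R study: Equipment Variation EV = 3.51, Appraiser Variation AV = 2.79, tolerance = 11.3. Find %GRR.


GRR = sqrt(EV^2 + AV^2) = sqrt(3.51^2 + 2.79^2) = 4.4837707
%GRR = GRR / tol * 100 = 4.4837707 / 11.3 * 100
%GRR = 39.6794

39.6794


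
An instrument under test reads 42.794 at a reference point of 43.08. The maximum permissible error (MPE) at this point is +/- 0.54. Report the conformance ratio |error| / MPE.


e = indication - reference = 42.794 - 43.08 = -0.2860
|e| = 0.2860
ratio = |e| / MPE = 0.2860 / 0.54
ratio = 0.5296

0.5296


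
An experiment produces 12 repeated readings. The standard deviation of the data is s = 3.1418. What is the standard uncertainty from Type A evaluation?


u_A = s / sqrt(n)
u_A = 3.1418 / sqrt(12)
u_A = 3.1418 / 3.4641016
u_A = 0.9070

0.9070


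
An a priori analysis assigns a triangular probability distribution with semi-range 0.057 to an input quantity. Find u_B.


u_B = half_width / sqrt(6)
u_B = 0.057 / 2.4494897
u_B = 0.0233

0.0233


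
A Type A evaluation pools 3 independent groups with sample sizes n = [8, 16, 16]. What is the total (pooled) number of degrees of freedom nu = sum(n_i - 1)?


nu = sum_i (n_i - 1)
nu = ((8 - 1) + (16 - 1) + (16 - 1))
nu = 7 + 15 + 15
nu = 37

37


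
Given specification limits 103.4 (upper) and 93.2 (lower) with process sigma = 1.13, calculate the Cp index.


Cp = (USL - LSL) / (6 * sigma)
= (103.4 - 93.2) / (6 * 1.13)
= 10.2000 / 6.7800
= 1.5044

1.5044


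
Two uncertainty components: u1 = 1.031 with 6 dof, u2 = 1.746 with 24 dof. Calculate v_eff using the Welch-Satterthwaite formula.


uc = sqrt(u1^2 + u2^2) = sqrt(1.031^2 + 1.746^2) = 2.0276777
v_eff = uc^4 / (u1^4/v1 + u2^4/v2)
= 2.0276777^4 / (1.031^4/6 + 1.746^4/24)
= 16.904242 / 0.57554142
v_eff = 29.3710

29.3710


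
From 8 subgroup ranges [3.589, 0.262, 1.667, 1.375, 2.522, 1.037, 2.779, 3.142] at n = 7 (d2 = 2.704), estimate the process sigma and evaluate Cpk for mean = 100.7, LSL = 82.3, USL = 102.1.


R_bar = (3.589 + 0.262 + 1.667 + 1.375 + 2.522 + 1.037 + 2.779 + 3.142) / 8 = 2.046625
sigma = R_bar / d2 = 2.046625 / 2.704 = 0.75688794
Cp = (USL - LSL)/(6*sigma) = (102.1 - 82.3)/(6*0.75688794) = 4.3600
Cpu = (102.1 - 100.7)/(3*0.75688794) = 0.6166
Cpl = (100.7 - 82.3)/(3*0.75688794) = 8.1034
Cpk = min(Cpu, Cpl) = 0.6166

0.6166


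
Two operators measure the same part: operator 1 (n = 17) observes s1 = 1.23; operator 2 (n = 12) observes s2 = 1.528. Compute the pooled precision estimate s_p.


s_p = sqrt(((n1-1)*s1^2 + (n2-1)*s2^2) / (n1+n2-2))
numerator = (17-1)*1.23^2 + (12-1)*1.528^2 = 24.2064 + 25.682624 = 49.889024
denominator = 17 + 12 - 2 = 27
s_p^2 = 49.889024 / 27 = 1.8477416
s_p = sqrt(1.8477416) = 1.3593

1.3593


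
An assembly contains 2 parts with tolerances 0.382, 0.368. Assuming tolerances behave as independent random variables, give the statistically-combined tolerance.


RSS = sqrt(0.382^2 + 0.368^2)
= sqrt(0.281348)
= 0.5304

0.5304


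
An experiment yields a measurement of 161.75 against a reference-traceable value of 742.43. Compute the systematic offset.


Systematic error = measured - true
= 161.75 - 742.43
= -580.6800

-580.6800


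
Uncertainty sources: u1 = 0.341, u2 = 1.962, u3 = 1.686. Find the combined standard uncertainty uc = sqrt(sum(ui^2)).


uc = sqrt(0.341^2 + 1.962^2 + 1.686^2)
uc = sqrt(6.808321)
uc = 2.6093

2.6093


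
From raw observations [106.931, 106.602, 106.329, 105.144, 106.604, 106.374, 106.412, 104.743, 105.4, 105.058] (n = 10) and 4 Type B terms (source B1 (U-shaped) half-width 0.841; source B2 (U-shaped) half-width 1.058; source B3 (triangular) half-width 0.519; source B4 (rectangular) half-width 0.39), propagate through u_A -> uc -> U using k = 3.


mean = (106.931 + 106.602 + 106.329 + 105.144 + 106.604 + 106.374 + 106.412 + 104.743 + 105.4 + 105.058) / 10 = 105.9597
s = sqrt(sum((x - mean)^2)/(n-1)) = 0.78568796
u_A = s / sqrt(n) = 0.78568796 / sqrt(10) = 0.24845635
u_B1 = 0.841 / sqrt(2) = 0.5946768
u_B2 = 1.058 / sqrt(2) = 0.74811897
u_B3 = 0.519 / sqrt(6) = 0.21188086
u_B4 = 0.39 / sqrt(3) = 0.2251666
uc = sqrt(0.24845635^2 + 0.5946768^2 + 0.74811897^2 + 0.21188086^2 + 0.2251666^2) = 1.0347205
U = k * uc = 3 * 1.0347205
U = 3.1042

3.1042


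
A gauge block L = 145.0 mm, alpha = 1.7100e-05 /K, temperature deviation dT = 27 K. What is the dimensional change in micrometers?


dL = L * alpha * dT
= 145.0 * 1.7100e-05 * 27
= 0.0669465 mm
dL_um = 0.0669465 * 1000 = 66.9465 um

66.9465


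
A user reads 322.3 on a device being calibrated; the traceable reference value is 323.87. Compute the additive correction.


Correction = standard - reading
= 323.87 - 322.3
= 1.5700

1.5700


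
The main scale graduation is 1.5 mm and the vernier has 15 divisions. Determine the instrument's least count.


LC = MSD / n_div
= 1.5 / 15
= 0.1000

0.1000


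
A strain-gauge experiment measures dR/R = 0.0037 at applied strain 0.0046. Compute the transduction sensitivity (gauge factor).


GF = (dR/R) / epsilon
= 0.0037 / 0.0046
= 0.8043

0.8043


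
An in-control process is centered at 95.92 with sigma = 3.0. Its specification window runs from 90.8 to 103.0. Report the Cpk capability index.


Cpu = (USL - mean) / (3*sigma) = (103.0 - 95.92) / (3*3.0) = 0.7867
Cpl = (mean - LSL) / (3*sigma) = (95.92 - 90.8) / (3*3.0) = 0.5689
Cpk = min(Cpu, Cpl) = 0.5689

0.5689


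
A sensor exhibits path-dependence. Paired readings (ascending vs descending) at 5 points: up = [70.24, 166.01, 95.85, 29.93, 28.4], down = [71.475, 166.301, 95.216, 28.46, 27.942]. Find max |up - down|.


|70.24 - 71.475| = 1.2350
|166.01 - 166.301| = 0.2910
|95.85 - 95.216| = 0.6340
|29.93 - 28.46| = 1.4700
|28.4 - 27.942| = 0.4580
hysteresis = max(diffs) = 1.4700

1.4700


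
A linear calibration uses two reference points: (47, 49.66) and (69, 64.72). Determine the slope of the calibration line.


slope = (y2 - y1) / (x2 - x1)
= (64.72 - 49.66) / (69 - 47)
= 15.0600 / 22
= 0.6845

0.6845


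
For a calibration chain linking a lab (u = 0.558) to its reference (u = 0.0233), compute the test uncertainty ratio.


TUR = u_lab / u_ref
= 0.558 / 0.0233
= 23.9485

23.9485


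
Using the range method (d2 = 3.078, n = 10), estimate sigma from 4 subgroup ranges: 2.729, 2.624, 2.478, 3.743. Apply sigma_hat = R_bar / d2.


R_bar = (2.729 + 2.624 + 2.478 + 3.743) / 4
R_bar = 11.574 / 4 = 2.8935
sigma_hat = R_bar / d2 = 2.8935 / 3.078 = 0.9401

0.9401


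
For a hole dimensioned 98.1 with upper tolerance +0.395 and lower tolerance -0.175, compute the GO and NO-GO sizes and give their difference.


GO = nominal - lower_tol (smallest hole = maximum material condition)
GO = 98.1 - 0.175 = 97.925
NO-GO = nominal + upper_tol (largest hole = least material condition)
NO-GO = 98.1 + 0.395 = 98.495
spread = NO-GO - GO = 98.495 - 97.925 = 0.5700

0.5700


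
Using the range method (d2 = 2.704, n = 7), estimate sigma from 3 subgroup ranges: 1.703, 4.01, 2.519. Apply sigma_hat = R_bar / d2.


R_bar = (1.703 + 4.01 + 2.519) / 3
R_bar = 8.232 / 3 = 2.744
sigma_hat = R_bar / d2 = 2.744 / 2.704 = 1.0148

1.0148


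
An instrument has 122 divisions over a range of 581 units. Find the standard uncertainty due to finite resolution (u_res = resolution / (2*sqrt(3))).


resolution = range / divisions
resolution = 581 / 122 = 4.7622951
u_res = resolution / (2*sqrt(3))
u_res = 4.7622951 / 3.4641016
u_res = 1.3748

1.3748


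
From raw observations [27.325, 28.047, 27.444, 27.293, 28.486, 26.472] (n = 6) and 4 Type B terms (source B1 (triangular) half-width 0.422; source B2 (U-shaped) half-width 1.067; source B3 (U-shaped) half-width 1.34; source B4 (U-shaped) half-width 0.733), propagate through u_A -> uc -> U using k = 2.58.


mean = (27.325 + 28.047 + 27.444 + 27.293 + 28.486 + 26.472) / 6 = 27.51116667
s = sqrt(sum((x - mean)^2)/(n-1)) = 0.69340476
u_A = s / sqrt(n) = 0.69340476 / sqrt(6) = 0.28308131
u_B1 = 0.422 / sqrt(6) = 0.17228078
u_B2 = 1.067 / sqrt(2) = 0.75448294
u_B3 = 1.34 / sqrt(2) = 0.94752309
u_B4 = 0.733 / sqrt(2) = 0.51830927
uc = sqrt(0.28308131^2 + 0.17228078^2 + 0.75448294^2 + 0.94752309^2 + 0.51830927^2) = 1.3584935
U = k * uc = 2.58 * 1.3584935
U = 3.5049

3.5049


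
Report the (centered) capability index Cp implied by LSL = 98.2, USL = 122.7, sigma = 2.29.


Cp = (USL - LSL) / (6 * sigma)
= (122.7 - 98.2) / (6 * 2.29)
= 24.5000 / 13.7400
= 1.7831

1.7831


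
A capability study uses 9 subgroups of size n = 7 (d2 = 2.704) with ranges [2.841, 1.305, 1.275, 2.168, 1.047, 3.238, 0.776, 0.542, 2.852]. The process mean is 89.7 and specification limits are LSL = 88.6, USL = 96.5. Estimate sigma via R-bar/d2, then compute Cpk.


R_bar = (2.841 + 1.305 + 1.275 + 2.168 + 1.047 + 3.238 + 0.776 + 0.542 + 2.852) / 9 = 1.7826667
sigma = R_bar / d2 = 1.7826667 / 2.704 = 0.65927023
Cp = (USL - LSL)/(6*sigma) = (96.5 - 88.6)/(6*0.65927023) = 1.9972
Cpu = (96.5 - 89.7)/(3*0.65927023) = 3.4381
Cpl = (89.7 - 88.6)/(3*0.65927023) = 0.5562
Cpk = min(Cpu, Cpl) = 0.5562

0.5562


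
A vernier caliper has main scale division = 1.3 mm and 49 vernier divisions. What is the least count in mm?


LC = MSD / n_div
= 1.3 / 49
= 0.0265

0.0265


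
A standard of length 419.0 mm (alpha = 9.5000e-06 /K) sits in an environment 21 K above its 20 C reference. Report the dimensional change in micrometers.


dL = L * alpha * dT
= 419.0 * 9.5000e-06 * 21
= 0.0835905 mm
dL_um = 0.0835905 * 1000 = 83.5905 um

83.5905


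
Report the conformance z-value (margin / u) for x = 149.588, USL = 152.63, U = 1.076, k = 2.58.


u = U / k = 1.076 / 2.58 = 0.41705426
margin = |USL - x| = |152.63 - 149.588| = 3.042
z = margin / u = 3.042 / 0.41705426
z = 7.2940

7.2940


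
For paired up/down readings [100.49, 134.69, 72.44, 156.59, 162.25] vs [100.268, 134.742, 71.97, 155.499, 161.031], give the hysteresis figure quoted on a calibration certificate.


|100.49 - 100.268| = 0.2220
|134.69 - 134.742| = 0.0520
|72.44 - 71.97| = 0.4700
|156.59 - 155.499| = 1.0910
|162.25 - 161.031| = 1.2190
hysteresis = max(diffs) = 1.2190

1.2190


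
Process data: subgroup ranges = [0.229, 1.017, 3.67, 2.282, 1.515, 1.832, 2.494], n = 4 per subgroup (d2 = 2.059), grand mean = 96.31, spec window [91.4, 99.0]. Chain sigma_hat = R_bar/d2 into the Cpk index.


R_bar = (0.229 + 1.017 + 3.67 + 2.282 + 1.515 + 1.832 + 2.494) / 7 = 1.8627143
sigma = R_bar / d2 = 1.8627143 / 2.059 = 0.9046694
Cp = (USL - LSL)/(6*sigma) = (99.0 - 91.4)/(6*0.9046694) = 1.4001
Cpu = (99.0 - 96.31)/(3*0.9046694) = 0.9912
Cpl = (96.31 - 91.4)/(3*0.9046694) = 1.8091
Cpk = min(Cpu, Cpl) = 0.9912

0.9912


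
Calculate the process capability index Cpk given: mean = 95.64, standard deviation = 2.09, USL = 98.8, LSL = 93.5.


Cpu = (USL - mean) / (3*sigma) = (98.8 - 95.64) / (3*2.09) = 0.5040
Cpl = (mean - LSL) / (3*sigma) = (95.64 - 93.5) / (3*2.09) = 0.3413
Cpk = min(Cpu, Cpl) = 0.3413

0.3413


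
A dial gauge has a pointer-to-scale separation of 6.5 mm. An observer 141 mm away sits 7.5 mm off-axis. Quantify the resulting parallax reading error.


error = h * offset / d
= 6.5 * 7.5 / 141
= 0.3457

0.3457


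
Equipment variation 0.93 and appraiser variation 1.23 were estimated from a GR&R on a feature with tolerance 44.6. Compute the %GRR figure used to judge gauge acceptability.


GRR = sqrt(EV^2 + AV^2) = sqrt(0.93^2 + 1.23^2) = 1.5420117
%GRR = GRR / tol * 100 = 1.5420117 / 44.6 * 100
%GRR = 3.4574

3.4574


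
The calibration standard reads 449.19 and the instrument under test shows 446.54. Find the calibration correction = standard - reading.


Correction = standard - reading
= 449.19 - 446.54
= 2.6500

2.6500


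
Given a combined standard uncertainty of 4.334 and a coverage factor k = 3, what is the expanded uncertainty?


U = k * uc
U = 3 * 4.334
U = 13.0020

13.0020


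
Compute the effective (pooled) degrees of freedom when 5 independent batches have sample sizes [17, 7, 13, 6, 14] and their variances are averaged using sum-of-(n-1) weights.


nu = sum_i (n_i - 1)
nu = ((17 - 1) + (7 - 1) + (13 - 1) + (6 - 1) + (14 - 1))
nu = 16 + 6 + 12 + 5 + 13
nu = 52

52


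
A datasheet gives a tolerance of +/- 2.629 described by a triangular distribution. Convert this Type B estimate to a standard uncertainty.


u_B = half_width / sqrt(6)
u_B = 2.629 / 2.4494897
u_B = 1.0733

1.0733


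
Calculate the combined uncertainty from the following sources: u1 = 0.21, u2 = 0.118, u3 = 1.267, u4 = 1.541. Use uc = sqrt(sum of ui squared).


uc = sqrt(0.21^2 + 0.118^2 + 1.267^2 + 1.541^2)
uc = sqrt(4.037994)
uc = 2.0095

2.0095


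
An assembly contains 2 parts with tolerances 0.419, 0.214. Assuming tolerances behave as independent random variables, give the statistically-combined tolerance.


RSS = sqrt(0.419^2 + 0.214^2)
= sqrt(0.221357)
= 0.4705

0.4705


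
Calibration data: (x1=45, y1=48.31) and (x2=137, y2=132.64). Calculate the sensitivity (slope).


slope = (y2 - y1) / (x2 - x1)
= (132.64 - 48.31) / (137 - 45)
= 84.3300 / 92
= 0.9166

0.9166


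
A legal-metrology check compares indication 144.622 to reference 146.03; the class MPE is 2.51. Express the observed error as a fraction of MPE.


e = indication - reference = 144.622 - 146.03 = -1.4080
|e| = 1.4080
ratio = |e| / MPE = 1.4080 / 2.51
ratio = 0.5610

0.5610


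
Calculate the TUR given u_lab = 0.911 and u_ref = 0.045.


TUR = u_lab / u_ref
= 0.911 / 0.045
= 20.2444

20.2444


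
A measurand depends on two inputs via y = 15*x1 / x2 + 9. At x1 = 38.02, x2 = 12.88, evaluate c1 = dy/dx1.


y = 15*x1 / x2 + 9
dy/dx1 = 15/x2
Evaluate at x2 = 12.88: c1 = 15 / 12.88
c1 = 1.1646

1.1646


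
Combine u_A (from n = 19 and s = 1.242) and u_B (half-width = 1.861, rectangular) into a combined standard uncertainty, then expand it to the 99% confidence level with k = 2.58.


u_A = s / sqrt(n) = 1.242 / sqrt(19) = 0.28493434
u_B = half_width / sqrt(3) = 1.861 / sqrt(3) = 1.0744489
uc = sqrt(u_A^2 + u_B^2) = sqrt(0.28493434^2 + 1.0744489^2) = 1.1115881
U = k * uc = 2.58 * 1.1115881
U = 2.8679

2.8679


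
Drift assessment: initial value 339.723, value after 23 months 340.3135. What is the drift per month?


rate = (v2 - v1) / months
= (340.3135 - 339.723) / 23
= 0.5905 / 23
= 0.0257

0.0257


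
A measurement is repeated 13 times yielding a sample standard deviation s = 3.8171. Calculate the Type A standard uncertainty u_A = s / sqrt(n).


u_A = s / sqrt(n)
u_A = 3.8171 / sqrt(13)
u_A = 3.8171 / 3.6055513
u_A = 1.0587

1.0587


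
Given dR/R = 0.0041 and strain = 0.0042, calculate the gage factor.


GF = (dR/R) / epsilon
= 0.0041 / 0.0042
= 0.9762

0.9762


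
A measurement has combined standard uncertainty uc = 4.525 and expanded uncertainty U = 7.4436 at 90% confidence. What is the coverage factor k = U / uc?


k = U / uc
k = 7.4436 / 4.525
k = 1.645

1.645


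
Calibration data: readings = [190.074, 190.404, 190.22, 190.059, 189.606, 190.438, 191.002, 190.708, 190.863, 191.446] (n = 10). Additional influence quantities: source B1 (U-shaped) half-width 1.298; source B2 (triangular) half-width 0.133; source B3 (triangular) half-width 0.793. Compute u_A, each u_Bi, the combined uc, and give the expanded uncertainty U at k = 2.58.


mean = (190.074 + 190.404 + 190.22 + 190.059 + 189.606 + 190.438 + 191.002 + 190.708 + 190.863 + 191.446) / 10 = 190.482
s = sqrt(sum((x - mean)^2)/(n-1)) = 0.53596911
u_A = s / sqrt(n) = 0.53596911 / sqrt(10) = 0.16948831
u_B1 = 1.298 / sqrt(2) = 0.9178246
u_B2 = 0.133 / sqrt(6) = 0.054297023
u_B3 = 0.793 / sqrt(6) = 0.32374089
uc = sqrt(0.16948831^2 + 0.9178246^2 + 0.054297023^2 + 0.32374089^2) = 0.98938598
U = k * uc = 2.58 * 0.98938598
U = 2.5526

2.5526


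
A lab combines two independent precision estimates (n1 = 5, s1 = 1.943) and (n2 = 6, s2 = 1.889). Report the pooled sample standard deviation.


s_p = sqrt(((n1-1)*s1^2 + (n2-1)*s2^2) / (n1+n2-2))
numerator = (5-1)*1.943^2 + (6-1)*1.889^2 = 15.100996 + 17.841605 = 32.942601
denominator = 5 + 6 - 2 = 9
s_p^2 = 32.942601 / 9 = 3.660289
s_p = sqrt(3.660289) = 1.9132

1.9132


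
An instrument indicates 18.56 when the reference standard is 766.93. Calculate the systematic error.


Systematic error = measured - true
= 18.56 - 766.93
= -748.3700

-748.3700


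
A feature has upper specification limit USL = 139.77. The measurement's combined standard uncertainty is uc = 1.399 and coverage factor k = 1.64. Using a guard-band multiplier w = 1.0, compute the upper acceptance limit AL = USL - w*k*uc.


U = k * uc = 1.64 * 1.399 = 2.29436
guard band g = w * U = 1.0 * 2.29436 = 2.29436
AL = USL - g = 139.77 - 2.29436
AL = 137.4756

137.4756


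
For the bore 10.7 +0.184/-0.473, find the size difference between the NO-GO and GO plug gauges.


GO = nominal - lower_tol (smallest hole = maximum material condition)
GO = 10.7 - 0.473 = 10.227
NO-GO = nominal + upper_tol (largest hole = least material condition)
NO-GO = 10.7 + 0.184 = 10.884
spread = NO-GO - GO = 10.884 - 10.227 = 0.6570

0.6570


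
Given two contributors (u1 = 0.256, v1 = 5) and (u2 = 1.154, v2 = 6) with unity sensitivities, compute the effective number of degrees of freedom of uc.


uc = sqrt(u1^2 + u2^2) = sqrt(0.256^2 + 1.154^2) = 1.1820541
v_eff = uc^4 / (u1^4/v1 + u2^4/v2)
= 1.1820541^4 / (0.256^4/5 + 1.154^4/6)
= 1.9523129 / 0.29643691
v_eff = 6.5859

6.5859


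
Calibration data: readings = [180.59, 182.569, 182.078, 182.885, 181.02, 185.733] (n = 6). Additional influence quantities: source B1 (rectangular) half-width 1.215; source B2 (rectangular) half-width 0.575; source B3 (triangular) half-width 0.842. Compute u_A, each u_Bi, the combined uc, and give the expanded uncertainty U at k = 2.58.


mean = (180.59 + 182.569 + 182.078 + 182.885 + 181.02 + 185.733) / 6 = 182.4791667
s = sqrt(sum((x - mean)^2)/(n-1)) = 1.8231432
u_A = s / sqrt(n) = 1.8231432 / sqrt(6) = 0.74429509
u_B1 = 1.215 / sqrt(3) = 0.70148058
u_B2 = 0.575 / sqrt(3) = 0.3319764
u_B3 = 0.842 / sqrt(6) = 0.34374506
uc = sqrt(0.74429509^2 + 0.70148058^2 + 0.3319764^2 + 0.34374506^2) = 1.1289018
U = k * uc = 2.58 * 1.1289018
U = 2.9126

2.9126


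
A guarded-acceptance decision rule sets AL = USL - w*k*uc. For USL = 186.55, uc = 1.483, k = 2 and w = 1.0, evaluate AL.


U = k * uc = 2 * 1.483 = 2.966
guard band g = w * U = 1.0 * 2.966 = 2.966
AL = USL - g = 186.55 - 2.966
AL = 183.5840

183.5840


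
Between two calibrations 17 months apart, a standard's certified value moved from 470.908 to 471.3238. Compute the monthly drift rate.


rate = (v2 - v1) / months
= (471.3238 - 470.908) / 17
= 0.4158 / 17
= 0.0245

0.0245


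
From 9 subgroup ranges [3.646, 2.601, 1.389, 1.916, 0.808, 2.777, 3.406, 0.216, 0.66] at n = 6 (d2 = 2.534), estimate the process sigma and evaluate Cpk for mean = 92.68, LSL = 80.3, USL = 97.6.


R_bar = (3.646 + 2.601 + 1.389 + 1.916 + 0.808 + 2.777 + 3.406 + 0.216 + 0.66) / 9 = 1.9354444
sigma = R_bar / d2 = 1.9354444 / 2.534 = 0.76379021
Cp = (USL - LSL)/(6*sigma) = (97.6 - 80.3)/(6*0.76379021) = 3.7750
Cpu = (97.6 - 92.68)/(3*0.76379021) = 2.1472
Cpl = (92.68 - 80.3)/(3*0.76379021) = 5.4029
Cpk = min(Cpu, Cpl) = 2.1472

2.1472


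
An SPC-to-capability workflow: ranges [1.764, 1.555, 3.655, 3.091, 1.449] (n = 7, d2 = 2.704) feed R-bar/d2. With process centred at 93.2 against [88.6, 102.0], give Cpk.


R_bar = (1.764 + 1.555 + 3.655 + 3.091 + 1.449) / 5 = 2.3028
sigma = R_bar / d2 = 2.3028 / 2.704 = 0.85162722
Cp = (USL - LSL)/(6*sigma) = (102.0 - 88.6)/(6*0.85162722) = 2.6224
Cpu = (102.0 - 93.2)/(3*0.85162722) = 3.4444
Cpl = (93.2 - 88.6)/(3*0.85162722) = 1.8005
Cpk = min(Cpu, Cpl) = 1.8005

1.8005


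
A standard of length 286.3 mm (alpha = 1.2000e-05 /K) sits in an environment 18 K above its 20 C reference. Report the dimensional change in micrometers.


dL = L * alpha * dT
= 286.3 * 1.2000e-05 * 18
= 0.0618408 mm
dL_um = 0.0618408 * 1000 = 61.8408 um

61.8408


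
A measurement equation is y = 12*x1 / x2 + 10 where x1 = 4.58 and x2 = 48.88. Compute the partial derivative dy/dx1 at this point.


y = 12*x1 / x2 + 10
dy/dx1 = 12/x2
Evaluate at x2 = 48.88: c1 = 12 / 48.88
c1 = 0.2455

0.2455
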